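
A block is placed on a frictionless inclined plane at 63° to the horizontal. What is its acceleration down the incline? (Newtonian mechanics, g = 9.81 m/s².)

a = g sin(θ) = 9.81 × sin(63°) = 9.81 × 0.891 = 8.74 m/s²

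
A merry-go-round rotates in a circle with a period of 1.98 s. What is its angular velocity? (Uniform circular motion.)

ω = 2π/T = 2π/1.98 = 3.1733 rad/s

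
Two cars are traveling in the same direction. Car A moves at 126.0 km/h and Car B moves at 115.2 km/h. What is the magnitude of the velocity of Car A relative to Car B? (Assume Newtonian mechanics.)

v_rel = |v_A - v_B| = |126.0 - 115.2| = 10.8 km/h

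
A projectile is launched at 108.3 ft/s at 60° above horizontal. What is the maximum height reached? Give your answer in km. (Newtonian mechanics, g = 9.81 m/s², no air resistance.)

v₀ = 108.3 ft/s × 0.3048 = 33.0098 m/s
H = v₀² × sin²(θ) / (2g) = 33.0098² × sin(60°)² / (2 × 9.81) = 1089.65 × 0.75 / 19.62 = 41.6533 m
H = 41.6533 m / 1000.0 = 0.04165 km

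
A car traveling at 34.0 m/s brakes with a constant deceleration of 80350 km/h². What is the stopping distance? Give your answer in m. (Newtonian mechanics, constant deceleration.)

a = 80350 km/h² × 7.716049382716049e-05 = 6.19985 m/s²
d = v₀² / (2a) = 34.0² / (2 × 6.19985) = 1156.0 / 12.3997 = 93.23 m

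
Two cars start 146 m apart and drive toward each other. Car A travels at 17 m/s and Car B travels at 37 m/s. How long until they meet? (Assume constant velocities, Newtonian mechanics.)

Combined speed: v_combined = 17 + 37 = 54 m/s
Time to meet: t = d/v_combined = 146/54 = 2.7 s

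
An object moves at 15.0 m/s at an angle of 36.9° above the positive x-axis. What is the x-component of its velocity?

vₓ = v cos(θ) = 15.0 × cos(36.9°) = 12.0 m/s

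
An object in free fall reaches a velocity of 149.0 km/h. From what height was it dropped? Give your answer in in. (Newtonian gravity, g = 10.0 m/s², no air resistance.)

v = 149.0 km/h × 0.2777777777777778 = 41.3889 m/s
h = v² / (2g) = 41.3889² / (2 × 10.0) = 85.6521 m
h = 85.6521 m / 0.0254 = 3372 in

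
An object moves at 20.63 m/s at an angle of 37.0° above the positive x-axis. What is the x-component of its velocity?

vₓ = v cos(θ) = 20.63 × cos(37.0°) = 16.48 m/s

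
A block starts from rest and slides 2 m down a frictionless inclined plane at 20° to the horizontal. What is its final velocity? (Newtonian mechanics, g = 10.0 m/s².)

a = g sin(θ) = 10.0 × sin(20°) = 3.4202 m/s²
v = √(2ad) = √(2 × 3.4202 × 2) = 3.7 m/s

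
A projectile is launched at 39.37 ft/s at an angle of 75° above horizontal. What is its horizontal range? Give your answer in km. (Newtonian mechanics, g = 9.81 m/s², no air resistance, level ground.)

v₀ = 39.37 ft/s × 0.3048 = 12.0 m/s
R = v₀² × sin(2θ) / g = 12.0² × sin(2 × 75°) / 9.81 = 144.0 × 0.5 / 9.81 = 7.33945 m
R = 7.33945 m / 1000.0 = 0.007339 km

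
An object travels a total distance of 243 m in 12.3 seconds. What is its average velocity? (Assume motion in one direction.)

v_avg = Δd / Δt = 243 / 12.3 = 19.76 m/s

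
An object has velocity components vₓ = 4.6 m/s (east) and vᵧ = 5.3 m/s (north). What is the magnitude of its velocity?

|v| = √(vₓ² + vᵧ²) = √(4.6² + 5.3²) = √(49.25) = 7.02 m/s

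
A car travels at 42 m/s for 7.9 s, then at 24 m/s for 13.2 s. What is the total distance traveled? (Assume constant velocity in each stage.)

d₁ = v₁t₁ = 42 × 7.9 = 331.8 m
d₂ = v₂t₂ = 24 × 13.2 = 316.8 m
d_total = 331.8 + 316.8 = 648.6 m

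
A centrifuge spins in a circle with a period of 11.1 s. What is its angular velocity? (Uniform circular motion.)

ω = 2π/T = 2π/11.1 = 0.5661 rad/s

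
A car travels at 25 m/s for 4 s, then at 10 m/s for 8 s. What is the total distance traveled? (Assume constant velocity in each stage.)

d₁ = v₁t₁ = 25 × 4 = 100 m
d₂ = v₂t₂ = 10 × 8 = 80 m
d_total = 100 + 80 = 180 m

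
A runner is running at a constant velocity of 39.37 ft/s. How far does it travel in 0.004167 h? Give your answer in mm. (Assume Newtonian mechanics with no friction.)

v = 39.37 ft/s × 0.3048 = 12.0 m/s
t = 0.004167 h × 3600.0 = 15.0012 s
d = v × t = 12.0 × 15.0012 = 180.014 m
d = 180.014 m / 0.001 = 180000 mm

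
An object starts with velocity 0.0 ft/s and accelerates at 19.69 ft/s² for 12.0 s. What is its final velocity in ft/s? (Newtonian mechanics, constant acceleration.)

v₀ = 0.0 ft/s × 0.3048 = 0.0 m/s
a = 19.69 ft/s² × 0.3048 = 6.00151 m/s²
v = v₀ + a × t = 0.0 + 6.00151 × 12.0 = 72.0181 m/s
v = 72.0181 m/s / 0.3048 = 236.3 ft/s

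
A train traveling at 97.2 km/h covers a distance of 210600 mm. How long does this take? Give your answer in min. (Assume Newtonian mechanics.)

d = 210600 mm × 0.001 = 210.6 m
v = 97.2 km/h × 0.2777777777777778 = 27.0 m/s
t = d / v = 210.6 / 27.0 = 7.8 s
t = 7.8 s / 60.0 = 0.13 min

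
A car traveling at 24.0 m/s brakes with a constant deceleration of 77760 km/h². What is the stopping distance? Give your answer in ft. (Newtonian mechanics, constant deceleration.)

a = 77760 km/h² × 7.716049382716049e-05 = 6.0 m/s²
d = v₀² / (2a) = 24.0² / (2 × 6.0) = 576.0 / 12.0 = 48.0 m
d = 48.0 m / 0.3048 = 157.5 ft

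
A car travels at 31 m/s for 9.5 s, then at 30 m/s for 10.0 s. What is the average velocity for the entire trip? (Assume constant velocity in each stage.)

d₁ = v₁t₁ = 31 × 9.5 = 294.5 m
d₂ = v₂t₂ = 30 × 10.0 = 300.0 m
d_total = 594.5 m, t_total = 19.5 s
v_avg = d_total/t_total = 594.5/19.5 = 30.49 m/s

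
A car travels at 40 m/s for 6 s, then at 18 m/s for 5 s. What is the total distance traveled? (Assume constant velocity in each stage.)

d₁ = v₁t₁ = 40 × 6 = 240 m
d₂ = v₂t₂ = 18 × 5 = 90 m
d_total = 240 + 90 = 330 m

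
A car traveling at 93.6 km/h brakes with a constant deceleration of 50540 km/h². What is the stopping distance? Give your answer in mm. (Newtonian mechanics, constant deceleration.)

v₀ = 93.6 km/h × 0.2777777777777778 = 26.0 m/s
a = 50540 km/h² × 7.716049382716049e-05 = 3.89969 m/s²
d = v₀² / (2a) = 26.0² / (2 × 3.89969) = 676.0 / 7.79938 = 86.6736 m
d = 86.6736 m / 0.001 = 86670 mm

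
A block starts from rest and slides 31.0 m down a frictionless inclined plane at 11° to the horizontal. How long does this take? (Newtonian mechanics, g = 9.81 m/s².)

a = g sin(θ) = 9.81 × sin(11°) = 1.8718 m/s²
t = √(2d/a) = √(2 × 31.0 / 1.8718) = 5.76 s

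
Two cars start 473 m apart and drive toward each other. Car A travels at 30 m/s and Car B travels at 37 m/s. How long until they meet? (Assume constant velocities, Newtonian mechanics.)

Combined speed: v_combined = 30 + 37 = 67 m/s
Time to meet: t = d/v_combined = 473/67 = 7.06 s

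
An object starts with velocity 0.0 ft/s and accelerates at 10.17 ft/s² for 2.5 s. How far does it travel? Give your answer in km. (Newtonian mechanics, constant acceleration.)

v₀ = 0.0 ft/s × 0.3048 = 0.0 m/s
a = 10.17 ft/s² × 0.3048 = 3.09982 m/s²
d = v₀ × t + ½ × a × t² = 0.0 × 2.5 + 0.5 × 3.09982 × 2.5² = 9.68694 m
d = 9.68694 m / 1000.0 = 0.009687 km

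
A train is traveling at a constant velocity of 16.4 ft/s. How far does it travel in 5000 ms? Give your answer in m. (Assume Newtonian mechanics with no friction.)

v = 16.4 ft/s × 0.3048 = 4.99872 m/s
t = 5000 ms × 0.001 = 5.0 s
d = v × t = 4.99872 × 5.0 = 24.99 m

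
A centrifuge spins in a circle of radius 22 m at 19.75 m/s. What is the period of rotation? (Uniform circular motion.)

T = 2πr/v = 2π×22/19.75 = 7.0 s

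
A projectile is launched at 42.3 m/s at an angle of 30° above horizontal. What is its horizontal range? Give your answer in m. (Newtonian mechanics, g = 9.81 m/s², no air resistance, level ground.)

R = v₀² × sin(2θ) / g = 42.3² × sin(2 × 30°) / 9.81 = 1789.29 × 0.866025 / 9.81 = 158.0 m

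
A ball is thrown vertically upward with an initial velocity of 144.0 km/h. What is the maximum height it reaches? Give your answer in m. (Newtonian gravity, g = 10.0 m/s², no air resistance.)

v₀ = 144.0 km/h × 0.2777777777777778 = 40.0 m/s
h_max = v₀² / (2g) = 40.0² / (2 × 10.0) = 1600.0 / 20.0 = 80.0 m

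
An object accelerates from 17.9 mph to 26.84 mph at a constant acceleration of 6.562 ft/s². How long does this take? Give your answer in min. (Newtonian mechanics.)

v₀ = 17.9 mph × 0.44704 = 8.00202 m/s
v = 26.84 mph × 0.44704 = 11.9986 m/s
a = 6.562 ft/s² × 0.3048 = 2.0001 m/s²
t = (v - v₀) / a = (11.9986 - 8.00202) / 2.0001 = 1.99819 s
t = 1.99819 s / 60.0 = 0.0333 min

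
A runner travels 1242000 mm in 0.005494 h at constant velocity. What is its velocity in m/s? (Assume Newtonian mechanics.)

d = 1242000 mm × 0.001 = 1242.0 m
t = 0.005494 h × 3600.0 = 19.7784 s
v = d / t = 1242.0 / 19.7784 = 62.8 m/s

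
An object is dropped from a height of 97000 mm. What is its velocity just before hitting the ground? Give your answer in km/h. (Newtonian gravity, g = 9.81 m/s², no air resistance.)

h = 97000 mm × 0.001 = 97.0 m
v = √(2gh) = √(2 × 9.81 × 97.0) = 43.625 m/s
v = 43.625 m/s / 0.2777777777777778 = 157.0 km/h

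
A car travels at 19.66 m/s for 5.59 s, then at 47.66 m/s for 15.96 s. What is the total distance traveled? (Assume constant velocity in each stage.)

d₁ = v₁t₁ = 19.66 × 5.59 = 109.8994 m
d₂ = v₂t₂ = 47.66 × 15.96 = 760.6536 m
d_total = 109.8994 + 760.6536 = 870.55 m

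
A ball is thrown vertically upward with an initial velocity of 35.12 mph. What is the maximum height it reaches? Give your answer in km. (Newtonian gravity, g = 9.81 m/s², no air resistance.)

v₀ = 35.12 mph × 0.44704 = 15.7 m/s
h_max = v₀² / (2g) = 15.7² / (2 × 9.81) = 246.49 / 19.62 = 12.5632 m
h_max = 12.5632 m / 1000.0 = 0.01256 km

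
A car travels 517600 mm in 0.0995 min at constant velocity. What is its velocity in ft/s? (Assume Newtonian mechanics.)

d = 517600 mm × 0.001 = 517.6 m
t = 0.0995 min × 60.0 = 5.97 s
v = d / t = 517.6 / 5.97 = 86.7002 m/s
v = 86.7002 m/s / 0.3048 = 284.4 ft/s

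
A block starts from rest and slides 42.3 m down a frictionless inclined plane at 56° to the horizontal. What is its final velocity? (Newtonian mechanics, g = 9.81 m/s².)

a = g sin(θ) = 9.81 × sin(56°) = 8.1329 m/s²
v = √(2ad) = √(2 × 8.1329 × 42.3) = 26.23 m/s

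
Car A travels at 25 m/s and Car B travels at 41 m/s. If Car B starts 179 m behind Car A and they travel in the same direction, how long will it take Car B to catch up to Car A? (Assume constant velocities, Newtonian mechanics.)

Relative speed: v_rel = 41 - 25 = 16 m/s
Time to catch: t = d₀/v_rel = 179/16 = 11.19 s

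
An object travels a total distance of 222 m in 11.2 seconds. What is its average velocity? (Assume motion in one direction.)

v_avg = Δd / Δt = 222 / 11.2 = 19.82 m/s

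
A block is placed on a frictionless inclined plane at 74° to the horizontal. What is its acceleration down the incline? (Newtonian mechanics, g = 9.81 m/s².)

a = g sin(θ) = 9.81 × sin(74°) = 9.81 × 0.9613 = 9.43 m/s²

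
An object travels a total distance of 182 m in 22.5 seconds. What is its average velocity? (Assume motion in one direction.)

v_avg = Δd / Δt = 182 / 22.5 = 8.09 m/s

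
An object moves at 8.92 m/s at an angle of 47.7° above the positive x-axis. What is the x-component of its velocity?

vₓ = v cos(θ) = 8.92 × cos(47.7°) = 6.0 m/s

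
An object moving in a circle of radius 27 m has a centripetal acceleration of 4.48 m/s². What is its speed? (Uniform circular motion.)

v = √(a_c × r) = √(4.48 × 27) = 11.0 m/s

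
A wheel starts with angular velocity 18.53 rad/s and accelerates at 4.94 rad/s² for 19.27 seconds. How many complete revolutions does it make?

θ = ω₀t + ½αt² = 18.53×19.27 + ½×4.94×19.27² = 1274.265363 rad
Total revolutions = θ/(2π) = 1274.265363/(2π) = 202.81
Complete revolutions = ⌊202.81⌋ = 202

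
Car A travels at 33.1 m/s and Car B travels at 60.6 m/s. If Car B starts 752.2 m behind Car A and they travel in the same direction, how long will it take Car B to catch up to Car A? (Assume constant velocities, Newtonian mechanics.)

Relative speed: v_rel = 60.6 - 33.1 = 27.5 m/s
Time to catch: t = d₀/v_rel = 752.2/27.5 = 27.35 s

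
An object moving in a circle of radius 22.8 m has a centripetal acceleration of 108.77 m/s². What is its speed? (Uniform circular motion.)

v = √(a_c × r) = √(108.77 × 22.8) = 49.8 m/s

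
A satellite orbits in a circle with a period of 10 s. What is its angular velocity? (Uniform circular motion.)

ω = 2π/T = 2π/10 = 0.6283 rad/s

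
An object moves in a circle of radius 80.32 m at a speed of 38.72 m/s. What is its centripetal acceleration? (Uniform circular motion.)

a_c = v²/r = 38.72²/80.32 = 1499.2384/80.32 = 18.67 m/s²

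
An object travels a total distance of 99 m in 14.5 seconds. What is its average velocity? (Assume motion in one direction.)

v_avg = Δd / Δt = 99 / 14.5 = 6.83 m/s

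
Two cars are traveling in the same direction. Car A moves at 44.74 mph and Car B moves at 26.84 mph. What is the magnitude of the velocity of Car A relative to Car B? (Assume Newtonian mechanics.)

v_rel = |v_A - v_B| = |44.74 - 26.84| = 17.9 mph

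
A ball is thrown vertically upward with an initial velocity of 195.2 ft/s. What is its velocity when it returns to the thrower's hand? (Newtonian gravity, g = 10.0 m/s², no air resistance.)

By conservation of energy (no air resistance), the ball returns to the throw height with the same speed as launch, but directed downward.
|v_ground| = v₀ = 195.2 ft/s
v_ground = 195.2 ft/s (downward)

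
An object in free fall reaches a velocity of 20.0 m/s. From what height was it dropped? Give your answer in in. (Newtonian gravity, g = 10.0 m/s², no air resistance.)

h = v² / (2g) = 20.0² / (2 × 10.0) = 20.0 m
h = 20.0 m / 0.0254 = 787.4 in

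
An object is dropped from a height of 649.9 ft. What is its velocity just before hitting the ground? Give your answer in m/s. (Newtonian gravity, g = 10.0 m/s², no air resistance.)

h = 649.9 ft × 0.3048 = 198.09 m
v = √(2gh) = √(2 × 10.0 × 198.09) = 62.94 m/s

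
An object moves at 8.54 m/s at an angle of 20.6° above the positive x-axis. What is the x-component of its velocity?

vₓ = v cos(θ) = 8.54 × cos(20.6°) = 7.99 m/s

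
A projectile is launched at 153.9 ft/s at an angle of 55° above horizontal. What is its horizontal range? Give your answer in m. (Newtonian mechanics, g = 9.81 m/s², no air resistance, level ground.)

v₀ = 153.9 ft/s × 0.3048 = 46.9087 m/s
R = v₀² × sin(2θ) / g = 46.9087² × sin(2 × 55°) / 9.81 = 2200.43 × 0.939693 / 9.81 = 210.8 m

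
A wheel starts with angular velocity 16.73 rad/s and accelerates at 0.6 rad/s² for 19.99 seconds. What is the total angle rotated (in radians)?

θ = ω₀t + ½αt² = 16.73×19.99 + ½×0.6×19.99² = 454.31 rad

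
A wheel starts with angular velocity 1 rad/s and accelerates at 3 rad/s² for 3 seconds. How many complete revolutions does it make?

θ = ω₀t + ½αt² = 1×3 + ½×3×3² = 16.5 rad
Total revolutions = θ/(2π) = 16.5/(2π) = 2.63
Complete revolutions = ⌊2.63⌋ = 2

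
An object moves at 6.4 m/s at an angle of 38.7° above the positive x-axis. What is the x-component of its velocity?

vₓ = v cos(θ) = 6.4 × cos(38.7°) = 4.99 m/s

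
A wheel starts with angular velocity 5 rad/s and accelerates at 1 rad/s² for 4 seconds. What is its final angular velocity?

ω = ω₀ + αt = 5 + 1 × 4 = 9 rad/s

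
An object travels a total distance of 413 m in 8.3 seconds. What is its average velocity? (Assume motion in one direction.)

v_avg = Δd / Δt = 413 / 8.3 = 49.76 m/s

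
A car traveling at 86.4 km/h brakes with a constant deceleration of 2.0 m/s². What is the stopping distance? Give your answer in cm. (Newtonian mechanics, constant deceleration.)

v₀ = 86.4 km/h × 0.2777777777777778 = 24.0 m/s
d = v₀² / (2a) = 24.0² / (2 × 2.0) = 576.0 / 4.0 = 144.0 m
d = 144.0 m / 0.01 = 14400 cm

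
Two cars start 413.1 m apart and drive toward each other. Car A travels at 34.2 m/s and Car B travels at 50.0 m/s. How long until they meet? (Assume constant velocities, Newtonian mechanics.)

Combined speed: v_combined = 34.2 + 50.0 = 84.2 m/s
Time to meet: t = d/v_combined = 413.1/84.2 = 4.91 s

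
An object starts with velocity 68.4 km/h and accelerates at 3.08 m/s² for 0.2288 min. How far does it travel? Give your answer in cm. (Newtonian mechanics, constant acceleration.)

v₀ = 68.4 km/h × 0.2777777777777778 = 19.0 m/s
t = 0.2288 min × 60.0 = 13.728 s
d = v₀ × t + ½ × a × t² = 19.0 × 13.728 + 0.5 × 3.08 × 13.728² = 551.057 m
d = 551.057 m / 0.01 = 55110 cm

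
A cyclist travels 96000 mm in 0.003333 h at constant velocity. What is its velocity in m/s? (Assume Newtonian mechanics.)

d = 96000 mm × 0.001 = 96.0 m
t = 0.003333 h × 3600.0 = 11.9988 s
v = d / t = 96.0 / 11.9988 = 8.001 m/s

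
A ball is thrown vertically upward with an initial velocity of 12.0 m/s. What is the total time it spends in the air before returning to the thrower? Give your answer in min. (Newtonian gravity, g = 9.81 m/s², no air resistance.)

t_total = 2 × v₀ / g = 2 × 12.0 / 9.81 = 2.44648 s
t_total = 2.44648 s / 60.0 = 0.04077 min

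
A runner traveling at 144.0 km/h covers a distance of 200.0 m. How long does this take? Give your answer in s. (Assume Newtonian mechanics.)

v = 144.0 km/h × 0.2777777777777778 = 40.0 m/s
t = d / v = 200.0 / 40.0 = 5.0 s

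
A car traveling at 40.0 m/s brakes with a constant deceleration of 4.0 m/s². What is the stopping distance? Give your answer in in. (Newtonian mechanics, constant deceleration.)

d = v₀² / (2a) = 40.0² / (2 × 4.0) = 1600.0 / 8.0 = 200.0 m
d = 200.0 m / 0.0254 = 7874 in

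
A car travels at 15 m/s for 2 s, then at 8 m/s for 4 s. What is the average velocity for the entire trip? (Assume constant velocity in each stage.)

d₁ = v₁t₁ = 15 × 2 = 30 m
d₂ = v₂t₂ = 8 × 4 = 32 m
d_total = 62 m, t_total = 6 s
v_avg = d_total/t_total = 62/6 = 10.33 m/s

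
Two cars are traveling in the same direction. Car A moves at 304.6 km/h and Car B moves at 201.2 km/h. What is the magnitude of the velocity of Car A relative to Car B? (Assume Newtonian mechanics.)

v_rel = |v_A - v_B| = |304.6 - 201.2| = 103.4 km/h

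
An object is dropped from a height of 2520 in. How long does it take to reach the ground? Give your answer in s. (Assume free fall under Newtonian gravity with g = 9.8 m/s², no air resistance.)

h = 2520 in × 0.0254 = 64.008 m
t = √(2h/g) = √(2 × 64.008 / 9.8) = 3.614 s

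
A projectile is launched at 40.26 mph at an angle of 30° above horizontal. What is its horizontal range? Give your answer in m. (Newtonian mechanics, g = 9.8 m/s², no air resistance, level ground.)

v₀ = 40.26 mph × 0.44704 = 17.9978 m/s
R = v₀² × sin(2θ) / g = 17.9978² × sin(2 × 30°) / 9.8 = 323.921 × 0.866025 / 9.8 = 28.62 m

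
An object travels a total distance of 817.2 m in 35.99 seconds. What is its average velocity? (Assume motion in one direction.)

v_avg = Δd / Δt = 817.2 / 35.99 = 22.71 m/s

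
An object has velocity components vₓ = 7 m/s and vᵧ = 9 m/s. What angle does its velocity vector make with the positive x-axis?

θ = arctan(vᵧ/vₓ) = arctan(9/7) = 52.13°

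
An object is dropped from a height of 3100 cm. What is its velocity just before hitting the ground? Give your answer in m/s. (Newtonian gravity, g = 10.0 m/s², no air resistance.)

h = 3100 cm × 0.01 = 31.0 m
v = √(2gh) = √(2 × 10.0 × 31.0) = 24.9 m/s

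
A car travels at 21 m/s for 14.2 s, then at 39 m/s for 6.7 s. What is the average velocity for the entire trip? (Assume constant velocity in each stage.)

d₁ = v₁t₁ = 21 × 14.2 = 298.2 m
d₂ = v₂t₂ = 39 × 6.7 = 261.3 m
d_total = 559.5 m, t_total = 20.9 s
v_avg = d_total/t_total = 559.5/20.9 = 26.77 m/s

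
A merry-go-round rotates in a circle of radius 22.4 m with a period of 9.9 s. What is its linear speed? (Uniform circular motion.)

v = 2πr/T = 2π×22.4/9.9 = 14.22 m/s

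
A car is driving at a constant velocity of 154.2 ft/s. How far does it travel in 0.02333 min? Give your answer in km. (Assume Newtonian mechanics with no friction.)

v = 154.2 ft/s × 0.3048 = 47.0002 m/s
t = 0.02333 min × 60.0 = 1.3998 s
d = v × t = 47.0002 × 1.3998 = 65.7909 m
d = 65.7909 m / 1000.0 = 0.06579 km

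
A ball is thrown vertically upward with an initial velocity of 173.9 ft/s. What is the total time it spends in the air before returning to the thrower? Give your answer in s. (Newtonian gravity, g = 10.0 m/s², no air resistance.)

v₀ = 173.9 ft/s × 0.3048 = 53.0047 m/s
t_total = 2 × v₀ / g = 2 × 53.0047 / 10.0 = 10.6 s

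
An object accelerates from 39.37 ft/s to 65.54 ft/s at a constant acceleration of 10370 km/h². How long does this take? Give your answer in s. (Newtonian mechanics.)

v₀ = 39.37 ft/s × 0.3048 = 12.0 m/s
v = 65.54 ft/s × 0.3048 = 19.9766 m/s
a = 10370 km/h² × 7.716049382716049e-05 = 0.800154 m/s²
t = (v - v₀) / a = (19.9766 - 12.0) / 0.800154 = 9.969 s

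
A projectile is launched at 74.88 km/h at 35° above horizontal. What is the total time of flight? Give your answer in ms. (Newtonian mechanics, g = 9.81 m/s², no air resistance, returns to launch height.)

v₀ = 74.88 km/h × 0.2777777777777778 = 20.8 m/s
T = 2 × v₀ × sin(θ) / g = 2 × 20.8 × sin(35°) / 9.81 = 2 × 20.8 × 0.573576 / 9.81 = 2.43229 s
T = 2.43229 s / 0.001 = 2432 ms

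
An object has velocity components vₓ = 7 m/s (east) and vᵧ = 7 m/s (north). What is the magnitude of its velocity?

|v| = √(vₓ² + vᵧ²) = √(7² + 7²) = √(98) = 9.9 m/s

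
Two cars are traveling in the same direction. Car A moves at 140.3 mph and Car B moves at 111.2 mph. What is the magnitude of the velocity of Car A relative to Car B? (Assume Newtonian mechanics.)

v_rel = |v_A - v_B| = |140.3 - 111.2| = 29.1 mph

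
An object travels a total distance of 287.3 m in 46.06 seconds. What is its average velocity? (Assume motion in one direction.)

v_avg = Δd / Δt = 287.3 / 46.06 = 6.24 m/s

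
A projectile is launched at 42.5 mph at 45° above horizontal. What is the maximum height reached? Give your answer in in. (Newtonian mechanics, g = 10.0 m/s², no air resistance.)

v₀ = 42.5 mph × 0.44704 = 18.9992 m/s
H = v₀² × sin²(θ) / (2g) = 18.9992² × sin(45°)² / (2 × 10.0) = 360.97 × 0.5 / 20.0 = 9.02425 m
H = 9.02425 m / 0.0254 = 355.3 in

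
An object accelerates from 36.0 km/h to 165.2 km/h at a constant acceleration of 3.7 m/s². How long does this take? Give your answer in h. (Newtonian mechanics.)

v₀ = 36.0 km/h × 0.2777777777777778 = 10.0 m/s
v = 165.2 km/h × 0.2777777777777778 = 45.8889 m/s
t = (v - v₀) / a = (45.8889 - 10.0) / 3.7 = 9.6997 s
t = 9.6997 s / 3600.0 = 0.002694 h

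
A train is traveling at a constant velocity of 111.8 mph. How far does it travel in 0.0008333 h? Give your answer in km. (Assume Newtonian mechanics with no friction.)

v = 111.8 mph × 0.44704 = 49.9791 m/s
t = 0.0008333 h × 3600.0 = 2.99988 s
d = v × t = 49.9791 × 2.99988 = 149.931 m
d = 149.931 m / 1000.0 = 0.1499 km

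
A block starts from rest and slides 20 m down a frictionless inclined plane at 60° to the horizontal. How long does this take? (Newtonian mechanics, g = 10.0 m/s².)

a = g sin(θ) = 10.0 × sin(60°) = 8.6603 m/s²
t = √(2d/a) = √(2 × 20 / 8.6603) = 2.15 s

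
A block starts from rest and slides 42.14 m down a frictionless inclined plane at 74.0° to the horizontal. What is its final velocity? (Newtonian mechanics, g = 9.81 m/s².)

a = g sin(θ) = 9.81 × sin(74.0°) = 9.43 m/s²
v = √(2ad) = √(2 × 9.43 × 42.14) = 28.19 m/s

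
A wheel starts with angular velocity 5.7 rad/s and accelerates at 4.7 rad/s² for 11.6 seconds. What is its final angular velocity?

ω = ω₀ + αt = 5.7 + 4.7 × 11.6 = 60.22 rad/s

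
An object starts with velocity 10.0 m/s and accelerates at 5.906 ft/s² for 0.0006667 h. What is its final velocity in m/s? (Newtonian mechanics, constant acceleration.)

a = 5.906 ft/s² × 0.3048 = 1.80015 m/s²
t = 0.0006667 h × 3600.0 = 2.40012 s
v = v₀ + a × t = 10.0 + 1.80015 × 2.40012 = 14.32 m/s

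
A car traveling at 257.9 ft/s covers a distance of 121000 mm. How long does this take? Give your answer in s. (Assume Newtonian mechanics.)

d = 121000 mm × 0.001 = 121.0 m
v = 257.9 ft/s × 0.3048 = 78.6079 m/s
t = d / v = 121.0 / 78.6079 = 1.539 s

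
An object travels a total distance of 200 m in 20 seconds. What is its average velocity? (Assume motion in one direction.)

v_avg = Δd / Δt = 200 / 20 = 10.0 m/s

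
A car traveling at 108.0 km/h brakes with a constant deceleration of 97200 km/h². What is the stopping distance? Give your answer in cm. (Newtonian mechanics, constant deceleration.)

v₀ = 108.0 km/h × 0.2777777777777778 = 30.0 m/s
a = 97200 km/h² × 7.716049382716049e-05 = 7.5 m/s²
d = v₀² / (2a) = 30.0² / (2 × 7.5) = 900.0 / 15.0 = 60.0 m
d = 60.0 m / 0.01 = 6000 cm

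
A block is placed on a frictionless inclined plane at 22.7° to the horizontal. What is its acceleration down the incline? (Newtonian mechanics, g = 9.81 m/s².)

a = g sin(θ) = 9.81 × sin(22.7°) = 9.81 × 0.3859 = 3.79 m/s²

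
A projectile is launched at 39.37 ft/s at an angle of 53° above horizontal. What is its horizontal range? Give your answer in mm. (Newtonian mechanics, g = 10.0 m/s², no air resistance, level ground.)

v₀ = 39.37 ft/s × 0.3048 = 12.0 m/s
R = v₀² × sin(2θ) / g = 12.0² × sin(2 × 53°) / 10.0 = 144.0 × 0.961262 / 10.0 = 13.8422 m
R = 13.8422 m / 0.001 = 13840 mm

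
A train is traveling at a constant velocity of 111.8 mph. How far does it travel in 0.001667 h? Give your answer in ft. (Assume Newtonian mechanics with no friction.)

v = 111.8 mph × 0.44704 = 49.9791 m/s
t = 0.001667 h × 3600.0 = 6.0012 s
d = v × t = 49.9791 × 6.0012 = 299.935 m
d = 299.935 m / 0.3048 = 984.0 ft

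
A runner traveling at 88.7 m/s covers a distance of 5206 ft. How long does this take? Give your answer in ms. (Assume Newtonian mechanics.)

d = 5206 ft × 0.3048 = 1586.79 m
t = d / v = 1586.79 / 88.7 = 17.8894 s
t = 17.8894 s / 0.001 = 17890 ms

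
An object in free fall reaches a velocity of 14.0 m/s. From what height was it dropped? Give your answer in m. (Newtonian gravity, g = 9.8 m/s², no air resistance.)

h = v² / (2g) = 14.0² / (2 × 9.8) = 10.0 m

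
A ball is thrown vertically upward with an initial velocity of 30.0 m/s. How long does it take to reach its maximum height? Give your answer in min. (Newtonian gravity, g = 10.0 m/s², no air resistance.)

t_up = v₀ / g = 30.0 / 10.0 = 3.0 s
t_up = 3.0 s / 60.0 = 0.05 min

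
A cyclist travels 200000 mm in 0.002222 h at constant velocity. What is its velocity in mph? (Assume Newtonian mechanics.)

d = 200000 mm × 0.001 = 200.0 m
t = 0.002222 h × 3600.0 = 7.9992 s
v = d / t = 200.0 / 7.9992 = 25.0025 m/s
v = 25.0025 m/s / 0.44704 = 55.93 mph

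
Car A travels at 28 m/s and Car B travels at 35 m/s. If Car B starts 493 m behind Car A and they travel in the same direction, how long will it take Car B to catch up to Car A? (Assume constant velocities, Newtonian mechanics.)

Relative speed: v_rel = 35 - 28 = 7 m/s
Time to catch: t = d₀/v_rel = 493/7 = 70.43 s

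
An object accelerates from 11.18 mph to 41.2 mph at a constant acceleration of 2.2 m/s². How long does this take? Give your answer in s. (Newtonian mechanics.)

v₀ = 11.18 mph × 0.44704 = 4.99791 m/s
v = 41.2 mph × 0.44704 = 18.418 m/s
t = (v - v₀) / a = (18.418 - 4.99791) / 2.2 = 6.1 s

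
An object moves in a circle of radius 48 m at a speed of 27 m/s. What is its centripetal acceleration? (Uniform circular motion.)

a_c = v²/r = 27²/48 = 729/48 = 15.19 m/s²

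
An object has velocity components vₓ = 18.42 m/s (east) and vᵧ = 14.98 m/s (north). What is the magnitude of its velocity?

|v| = √(vₓ² + vᵧ²) = √(18.42² + 14.98²) = √(563.6968) = 23.74 m/s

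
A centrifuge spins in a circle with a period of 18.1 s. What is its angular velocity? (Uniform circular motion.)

ω = 2π/T = 2π/18.1 = 0.3471 rad/s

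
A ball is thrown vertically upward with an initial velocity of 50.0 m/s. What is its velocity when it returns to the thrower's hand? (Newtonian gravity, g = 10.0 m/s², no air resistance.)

By conservation of energy (no air resistance), the ball returns to the throw height with the same speed as launch, but directed downward.
|v_ground| = v₀ = 50.0 m/s
v_ground = 50.0 m/s (downward)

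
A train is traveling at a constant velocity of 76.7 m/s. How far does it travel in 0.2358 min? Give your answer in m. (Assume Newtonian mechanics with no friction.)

t = 0.2358 min × 60.0 = 14.148 s
d = v × t = 76.7 × 14.148 = 1085 m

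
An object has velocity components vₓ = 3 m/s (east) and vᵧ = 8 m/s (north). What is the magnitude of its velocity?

|v| = √(vₓ² + vᵧ²) = √(3² + 8²) = √(73) = 8.54 m/s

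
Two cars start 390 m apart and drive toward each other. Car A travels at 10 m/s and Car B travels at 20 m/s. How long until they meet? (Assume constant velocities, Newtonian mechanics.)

Combined speed: v_combined = 10 + 20 = 30 m/s
Time to meet: t = d/v_combined = 390/30 = 13.0 s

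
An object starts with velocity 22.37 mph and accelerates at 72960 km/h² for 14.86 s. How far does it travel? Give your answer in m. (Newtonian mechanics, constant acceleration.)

v₀ = 22.37 mph × 0.44704 = 10.0003 m/s
a = 72960 km/h² × 7.716049382716049e-05 = 5.62963 m/s²
d = v₀ × t + ½ × a × t² = 10.0003 × 14.86 + 0.5 × 5.62963 × 14.86² = 770.2 m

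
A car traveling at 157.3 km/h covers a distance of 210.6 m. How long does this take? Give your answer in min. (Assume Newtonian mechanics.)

v = 157.3 km/h × 0.2777777777777778 = 43.6944 m/s
t = d / v = 210.6 / 43.6944 = 4.81984 s
t = 4.81984 s / 60.0 = 0.08033 min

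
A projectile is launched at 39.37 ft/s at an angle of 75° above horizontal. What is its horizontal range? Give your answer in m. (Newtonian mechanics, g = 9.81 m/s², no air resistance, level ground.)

v₀ = 39.37 ft/s × 0.3048 = 12.0 m/s
R = v₀² × sin(2θ) / g = 12.0² × sin(2 × 75°) / 9.81 = 144.0 × 0.5 / 9.81 = 7.339 m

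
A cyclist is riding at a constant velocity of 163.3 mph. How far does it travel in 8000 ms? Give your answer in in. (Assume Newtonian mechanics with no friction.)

v = 163.3 mph × 0.44704 = 73.0016 m/s
t = 8000 ms × 0.001 = 8.0 s
d = v × t = 73.0016 × 8.0 = 584.013 m
d = 584.013 m / 0.0254 = 22990 in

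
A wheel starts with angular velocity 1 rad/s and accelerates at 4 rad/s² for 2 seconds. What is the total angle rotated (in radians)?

θ = ω₀t + ½αt² = 1×2 + ½×4×2² = 10.0 rad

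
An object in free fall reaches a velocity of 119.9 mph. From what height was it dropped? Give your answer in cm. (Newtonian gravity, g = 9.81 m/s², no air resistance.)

v = 119.9 mph × 0.44704 = 53.6001 m/s
h = v² / (2g) = 53.6001² / (2 × 9.81) = 146.431 m
h = 146.431 m / 0.01 = 14640 cm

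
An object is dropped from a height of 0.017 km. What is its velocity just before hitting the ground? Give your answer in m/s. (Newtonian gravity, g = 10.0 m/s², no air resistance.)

h = 0.017 km × 1000.0 = 17.0 m
v = √(2gh) = √(2 × 10.0 × 17.0) = 18.44 m/s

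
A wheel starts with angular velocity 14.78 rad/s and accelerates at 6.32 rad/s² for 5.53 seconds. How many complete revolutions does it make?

θ = ω₀t + ½αt² = 14.78×5.53 + ½×6.32×5.53² = 178.369044 rad
Total revolutions = θ/(2π) = 178.369044/(2π) = 28.39
Complete revolutions = ⌊28.39⌋ = 28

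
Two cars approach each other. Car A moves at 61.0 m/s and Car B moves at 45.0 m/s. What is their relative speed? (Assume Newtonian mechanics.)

v_rel = v_A + v_B = 61.0 + 45.0 = 106.0 m/s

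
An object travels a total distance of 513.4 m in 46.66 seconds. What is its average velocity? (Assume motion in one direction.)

v_avg = Δd / Δt = 513.4 / 46.66 = 11.0 m/s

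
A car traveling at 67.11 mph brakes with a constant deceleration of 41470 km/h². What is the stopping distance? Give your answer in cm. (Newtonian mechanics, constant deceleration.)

v₀ = 67.11 mph × 0.44704 = 30.0009 m/s
a = 41470 km/h² × 7.716049382716049e-05 = 3.19985 m/s²
d = v₀² / (2a) = 30.0009² / (2 × 3.19985) = 900.054 / 6.3997 = 140.64 m
d = 140.64 m / 0.01 = 14060 cm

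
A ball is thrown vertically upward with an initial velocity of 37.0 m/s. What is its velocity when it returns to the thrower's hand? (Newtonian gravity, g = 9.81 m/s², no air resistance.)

By conservation of energy (no air resistance), the ball returns to the throw height with the same speed as launch, but directed downward.
|v_ground| = v₀ = 37.0 m/s
v_ground = 37.0 m/s (downward)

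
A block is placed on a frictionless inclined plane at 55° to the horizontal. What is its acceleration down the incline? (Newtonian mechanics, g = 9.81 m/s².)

a = g sin(θ) = 9.81 × sin(55°) = 9.81 × 0.8192 = 8.04 m/s²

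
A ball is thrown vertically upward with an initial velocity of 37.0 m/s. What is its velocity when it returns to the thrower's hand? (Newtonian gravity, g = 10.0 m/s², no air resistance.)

By conservation of energy (no air resistance), the ball returns to the throw height with the same speed as launch, but directed downward.
|v_ground| = v₀ = 37.0 m/s
v_ground = 37.0 m/s (downward)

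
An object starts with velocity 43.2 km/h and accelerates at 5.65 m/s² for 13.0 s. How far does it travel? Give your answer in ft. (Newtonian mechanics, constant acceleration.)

v₀ = 43.2 km/h × 0.2777777777777778 = 12.0 m/s
d = v₀ × t + ½ × a × t² = 12.0 × 13.0 + 0.5 × 5.65 × 13.0² = 633.425 m
d = 633.425 m / 0.3048 = 2078 ft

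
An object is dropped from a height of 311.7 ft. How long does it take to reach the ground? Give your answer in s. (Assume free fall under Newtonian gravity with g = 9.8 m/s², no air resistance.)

h = 311.7 ft × 0.3048 = 95.0062 m
t = √(2h/g) = √(2 × 95.0062 / 9.8) = 4.403 s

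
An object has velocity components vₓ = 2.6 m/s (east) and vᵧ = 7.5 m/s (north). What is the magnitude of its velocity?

|v| = √(vₓ² + vᵧ²) = √(2.6² + 7.5²) = √(63.01) = 7.94 m/s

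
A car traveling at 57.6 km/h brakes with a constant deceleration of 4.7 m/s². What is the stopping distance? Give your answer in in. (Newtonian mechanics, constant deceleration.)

v₀ = 57.6 km/h × 0.2777777777777778 = 16.0 m/s
d = v₀² / (2a) = 16.0² / (2 × 4.7) = 256.0 / 9.4 = 27.234 m
d = 27.234 m / 0.0254 = 1072 in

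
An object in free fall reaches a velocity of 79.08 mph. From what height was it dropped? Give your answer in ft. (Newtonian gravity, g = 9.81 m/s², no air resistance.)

v = 79.08 mph × 0.44704 = 35.3519 m/s
h = v² / (2g) = 35.3519² / (2 × 9.81) = 63.6981 m
h = 63.6981 m / 0.3048 = 209.0 ft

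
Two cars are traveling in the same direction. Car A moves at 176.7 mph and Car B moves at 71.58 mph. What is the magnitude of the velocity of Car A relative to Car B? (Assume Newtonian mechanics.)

v_rel = |v_A - v_B| = |176.7 - 71.58| = 105.12 mph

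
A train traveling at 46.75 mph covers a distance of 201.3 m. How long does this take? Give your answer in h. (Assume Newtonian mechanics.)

v = 46.75 mph × 0.44704 = 20.8991 m/s
t = d / v = 201.3 / 20.8991 = 9.63199 s
t = 9.63199 s / 3600.0 = 0.002676 h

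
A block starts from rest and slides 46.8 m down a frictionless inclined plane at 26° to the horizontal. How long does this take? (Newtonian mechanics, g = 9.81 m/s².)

a = g sin(θ) = 9.81 × sin(26°) = 4.3004 m/s²
t = √(2d/a) = √(2 × 46.8 / 4.3004) = 4.67 s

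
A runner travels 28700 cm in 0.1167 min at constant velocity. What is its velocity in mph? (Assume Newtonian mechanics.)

d = 28700 cm × 0.01 = 287.0 m
t = 0.1167 min × 60.0 = 7.002 s
v = d / t = 287.0 / 7.002 = 40.9883 m/s
v = 40.9883 m/s / 0.44704 = 91.69 mph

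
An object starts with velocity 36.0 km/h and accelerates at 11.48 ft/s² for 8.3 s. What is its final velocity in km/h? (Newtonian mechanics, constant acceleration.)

v₀ = 36.0 km/h × 0.2777777777777778 = 10.0 m/s
a = 11.48 ft/s² × 0.3048 = 3.4991 m/s²
v = v₀ + a × t = 10.0 + 3.4991 × 8.3 = 39.0425 m/s
v = 39.0425 m/s / 0.2777777777777778 = 140.6 km/h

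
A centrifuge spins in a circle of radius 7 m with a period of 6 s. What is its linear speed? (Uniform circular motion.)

v = 2πr/T = 2π×7/6 = 7.33 m/s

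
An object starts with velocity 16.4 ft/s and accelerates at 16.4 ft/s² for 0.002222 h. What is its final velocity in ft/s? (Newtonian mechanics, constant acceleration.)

v₀ = 16.4 ft/s × 0.3048 = 4.99872 m/s
a = 16.4 ft/s² × 0.3048 = 4.99872 m/s²
t = 0.002222 h × 3600.0 = 7.9992 s
v = v₀ + a × t = 4.99872 + 4.99872 × 7.9992 = 44.9845 m/s
v = 44.9845 m/s / 0.3048 = 147.6 ft/s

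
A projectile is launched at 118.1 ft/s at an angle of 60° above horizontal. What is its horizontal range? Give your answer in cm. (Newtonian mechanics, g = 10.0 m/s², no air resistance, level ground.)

v₀ = 118.1 ft/s × 0.3048 = 35.9969 m/s
R = v₀² × sin(2θ) / g = 35.9969² × sin(2 × 60°) / 10.0 = 1295.78 × 0.866025 / 10.0 = 112.218 m
R = 112.218 m / 0.01 = 11220 cm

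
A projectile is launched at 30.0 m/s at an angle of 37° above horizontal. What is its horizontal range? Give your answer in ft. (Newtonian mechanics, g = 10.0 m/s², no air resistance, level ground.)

R = v₀² × sin(2θ) / g = 30.0² × sin(2 × 37°) / 10.0 = 900.0 × 0.961262 / 10.0 = 86.5136 m
R = 86.5136 m / 0.3048 = 283.8 ft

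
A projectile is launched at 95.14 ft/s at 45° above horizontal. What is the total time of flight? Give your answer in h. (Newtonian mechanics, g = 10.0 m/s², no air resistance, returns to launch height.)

v₀ = 95.14 ft/s × 0.3048 = 28.9987 m/s
T = 2 × v₀ × sin(θ) / g = 2 × 28.9987 × sin(45°) / 10.0 = 2 × 28.9987 × 0.707107 / 10.0 = 4.10104 s
T = 4.10104 s / 3600.0 = 0.001139 h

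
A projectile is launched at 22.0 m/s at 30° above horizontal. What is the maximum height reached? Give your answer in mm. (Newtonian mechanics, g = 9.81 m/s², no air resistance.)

H = v₀² × sin²(θ) / (2g) = 22.0² × sin(30°)² / (2 × 9.81) = 484.0 × 0.25 / 19.62 = 6.16718 m
H = 6.16718 m / 0.001 = 6167 mm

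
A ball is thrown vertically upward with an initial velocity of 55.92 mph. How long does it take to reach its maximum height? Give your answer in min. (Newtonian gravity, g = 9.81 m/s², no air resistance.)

v₀ = 55.92 mph × 0.44704 = 24.9985 m/s
t_up = v₀ / g = 24.9985 / 9.81 = 2.54827 s
t_up = 2.54827 s / 60.0 = 0.04247 min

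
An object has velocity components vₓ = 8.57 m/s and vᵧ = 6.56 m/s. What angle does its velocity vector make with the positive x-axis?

θ = arctan(vᵧ/vₓ) = arctan(6.56/8.57) = 37.43°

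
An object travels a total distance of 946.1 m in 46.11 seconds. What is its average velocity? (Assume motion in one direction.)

v_avg = Δd / Δt = 946.1 / 46.11 = 20.52 m/s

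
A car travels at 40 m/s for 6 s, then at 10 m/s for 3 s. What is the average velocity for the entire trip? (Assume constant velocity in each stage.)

d₁ = v₁t₁ = 40 × 6 = 240 m
d₂ = v₂t₂ = 10 × 3 = 30 m
d_total = 270 m, t_total = 9 s
v_avg = d_total/t_total = 270/9 = 30.0 m/s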